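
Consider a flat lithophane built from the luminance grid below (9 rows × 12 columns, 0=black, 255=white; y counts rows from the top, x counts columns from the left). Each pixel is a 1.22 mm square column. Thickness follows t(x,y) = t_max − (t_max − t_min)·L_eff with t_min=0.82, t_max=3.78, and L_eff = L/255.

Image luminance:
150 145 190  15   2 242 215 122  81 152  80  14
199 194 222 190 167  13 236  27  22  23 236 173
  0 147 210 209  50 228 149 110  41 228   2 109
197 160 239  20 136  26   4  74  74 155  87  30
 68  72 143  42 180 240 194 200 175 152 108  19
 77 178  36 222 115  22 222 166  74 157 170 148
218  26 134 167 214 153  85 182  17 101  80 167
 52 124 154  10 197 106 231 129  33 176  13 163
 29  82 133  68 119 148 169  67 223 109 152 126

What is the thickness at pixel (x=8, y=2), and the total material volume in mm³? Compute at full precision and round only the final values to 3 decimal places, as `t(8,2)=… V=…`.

span = t_max - t_min = 3.78 - 0.82 = 2.960
L(8,2) = 41, L_eff = 41/255 = 0.160784
t(8,2) = 3.78 - 2.960·0.160784 = 3.304
Σt over all 9·12 pixels = 538654/2125 ≈ 253.4842353
V = pitch²·Σt = 1.22²·538654/2125 = 377.286

t(8,2)=3.304 V=377.286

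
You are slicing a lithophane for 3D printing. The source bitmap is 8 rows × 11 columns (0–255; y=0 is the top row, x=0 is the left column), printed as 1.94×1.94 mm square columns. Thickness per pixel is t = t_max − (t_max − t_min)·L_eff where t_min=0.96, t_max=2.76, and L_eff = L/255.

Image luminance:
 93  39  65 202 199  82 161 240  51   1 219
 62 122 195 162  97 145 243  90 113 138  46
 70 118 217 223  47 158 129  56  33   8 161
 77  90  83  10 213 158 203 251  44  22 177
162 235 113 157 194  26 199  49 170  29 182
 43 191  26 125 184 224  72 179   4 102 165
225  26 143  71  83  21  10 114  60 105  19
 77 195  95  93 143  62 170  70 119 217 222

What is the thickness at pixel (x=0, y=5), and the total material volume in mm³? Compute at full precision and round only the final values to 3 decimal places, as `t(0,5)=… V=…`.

span = t_max - t_min = 2.76 - 0.96 = 1.800
L(0,5) = 43, L_eff = 43/255 = 0.168627
t(0,5) = 2.76 - 1.800·0.168627 = 2.456
Σt over all 8·11 pixels = 71772/425 ≈ 168.8752941
V = pitch²·Σt = 1.94²·71772/425 = 635.579

t(0,5)=2.456 V=635.579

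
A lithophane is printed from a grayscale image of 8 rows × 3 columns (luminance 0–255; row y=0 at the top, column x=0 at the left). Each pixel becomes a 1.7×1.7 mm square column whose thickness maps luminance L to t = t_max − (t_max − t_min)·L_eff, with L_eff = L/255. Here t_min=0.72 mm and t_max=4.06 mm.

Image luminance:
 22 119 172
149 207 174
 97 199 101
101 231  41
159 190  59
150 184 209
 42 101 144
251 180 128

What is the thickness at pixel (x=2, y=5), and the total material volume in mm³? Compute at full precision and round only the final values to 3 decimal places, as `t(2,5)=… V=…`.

span = t_max - t_min = 4.06 - 0.72 = 3.340
L(2,5) = 209, L_eff = 209/255 = 0.819608
t(2,5) = 4.06 - 3.340·0.819608 = 1.323
Σt over all 8·3 pixels = 67289/1275 ≈ 52.7756863
V = pitch²·Σt = 1.7²·67289/1275 = 152.522

t(2,5)=1.323 V=152.522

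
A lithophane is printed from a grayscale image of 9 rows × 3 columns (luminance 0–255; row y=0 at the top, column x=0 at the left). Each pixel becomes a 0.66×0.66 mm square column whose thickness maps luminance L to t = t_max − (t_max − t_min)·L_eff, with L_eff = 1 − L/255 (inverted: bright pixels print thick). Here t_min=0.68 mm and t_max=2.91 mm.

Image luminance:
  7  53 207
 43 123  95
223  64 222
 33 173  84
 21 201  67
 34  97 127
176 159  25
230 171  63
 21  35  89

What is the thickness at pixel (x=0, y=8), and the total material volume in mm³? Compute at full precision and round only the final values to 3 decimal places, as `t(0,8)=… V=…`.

span = t_max - t_min = 2.91 - 0.68 = 2.230
L(0,8) = 21, L_eff = 1 - 21/255 = 0.917647 (inverted)
t(0,8) = 2.91 - 2.230·0.917647 = 0.864
Σt over all 9·3 pixels = 1102169/25500 ≈ 43.2223137
V = pitch²·Σt = 0.66²·1102169/25500 = 18.828

t(0,8)=0.864 V=18.828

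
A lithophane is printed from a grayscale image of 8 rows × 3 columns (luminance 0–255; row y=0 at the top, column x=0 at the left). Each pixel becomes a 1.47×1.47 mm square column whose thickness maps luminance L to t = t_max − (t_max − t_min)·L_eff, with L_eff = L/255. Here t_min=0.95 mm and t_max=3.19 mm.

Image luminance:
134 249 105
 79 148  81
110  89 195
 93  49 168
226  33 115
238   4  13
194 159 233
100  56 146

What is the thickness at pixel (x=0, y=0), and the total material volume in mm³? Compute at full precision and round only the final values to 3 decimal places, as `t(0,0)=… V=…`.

span = t_max - t_min = 3.19 - 0.95 = 2.240
L(0,0) = 134, L_eff = 134/255 = 0.525490
t(0,0) = 3.19 - 2.240·0.525490 = 2.013
Σt over all 8·3 pixels = 319118/6375 ≈ 50.0577255
V = pitch²·Σt = 1.47²·319118/6375 = 108.170

t(0,0)=2.013 V=108.170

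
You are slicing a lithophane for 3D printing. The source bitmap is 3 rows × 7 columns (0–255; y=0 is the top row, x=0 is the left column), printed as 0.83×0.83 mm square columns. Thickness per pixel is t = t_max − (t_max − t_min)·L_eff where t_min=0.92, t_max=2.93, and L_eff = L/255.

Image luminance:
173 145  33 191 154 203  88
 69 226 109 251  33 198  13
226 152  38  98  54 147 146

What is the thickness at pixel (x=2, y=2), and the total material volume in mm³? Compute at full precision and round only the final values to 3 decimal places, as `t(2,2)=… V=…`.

t(2,2)=2.630 V=27.471

span = t_max - t_min = 2.93 - 0.92 = 2.010
L(2,2) = 38, L_eff = 38/255 = 0.149020
t(2,2) = 2.93 - 2.010·0.149020 = 2.630
Σt over all 3·7 pixels = 84739/2125 ≈ 39.8771765
V = pitch²·Σt = 0.83²·84739/2125 = 27.471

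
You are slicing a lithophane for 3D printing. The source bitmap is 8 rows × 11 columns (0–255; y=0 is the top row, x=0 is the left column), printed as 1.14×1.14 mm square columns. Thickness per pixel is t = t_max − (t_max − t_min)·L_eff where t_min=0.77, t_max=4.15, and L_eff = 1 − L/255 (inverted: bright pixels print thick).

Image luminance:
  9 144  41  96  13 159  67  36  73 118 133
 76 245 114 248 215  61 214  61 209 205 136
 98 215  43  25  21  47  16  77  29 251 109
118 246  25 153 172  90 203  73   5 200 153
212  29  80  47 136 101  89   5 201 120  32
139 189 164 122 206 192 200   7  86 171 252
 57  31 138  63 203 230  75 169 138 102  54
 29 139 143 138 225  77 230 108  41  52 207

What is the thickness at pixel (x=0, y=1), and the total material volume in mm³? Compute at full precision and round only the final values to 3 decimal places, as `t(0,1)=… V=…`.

span = t_max - t_min = 4.15 - 0.77 = 3.380
L(0,1) = 76, L_eff = 1 - 76/255 = 0.701961 (inverted)
t(0,1) = 4.15 - 3.380·0.701961 = 1.777
Σt over all 8·11 pixels = 2633539/12750 ≈ 206.5520784
V = pitch²·Σt = 1.14²·2633539/12750 = 268.435

t(0,1)=1.777 V=268.435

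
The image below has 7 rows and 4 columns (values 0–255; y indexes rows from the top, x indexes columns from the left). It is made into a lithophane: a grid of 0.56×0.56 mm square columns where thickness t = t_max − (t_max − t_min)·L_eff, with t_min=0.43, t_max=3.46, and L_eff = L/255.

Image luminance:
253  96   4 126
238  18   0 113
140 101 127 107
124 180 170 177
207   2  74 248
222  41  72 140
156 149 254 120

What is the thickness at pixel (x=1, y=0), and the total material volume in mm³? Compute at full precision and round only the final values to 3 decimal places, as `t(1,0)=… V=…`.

t(1,0)=2.319 V=16.747

span = t_max - t_min = 3.46 - 0.43 = 3.030
L(1,0) = 96, L_eff = 96/255 = 0.376471
t(1,0) = 3.46 - 3.030·0.376471 = 2.319
Σt over all 7·4 pixels = 453921/8500 ≈ 53.4024706
V = pitch²·Σt = 0.56²·453921/8500 = 16.747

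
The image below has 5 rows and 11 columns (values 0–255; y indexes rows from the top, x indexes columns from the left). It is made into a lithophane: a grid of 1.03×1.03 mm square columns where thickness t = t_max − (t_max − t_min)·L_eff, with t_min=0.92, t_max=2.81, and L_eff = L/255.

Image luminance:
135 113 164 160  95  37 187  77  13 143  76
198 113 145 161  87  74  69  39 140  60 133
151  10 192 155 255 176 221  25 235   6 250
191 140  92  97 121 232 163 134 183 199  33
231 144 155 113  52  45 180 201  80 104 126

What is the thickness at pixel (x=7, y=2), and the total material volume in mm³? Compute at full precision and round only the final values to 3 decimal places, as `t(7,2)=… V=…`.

t(7,2)=2.625 V=108.047

span = t_max - t_min = 2.81 - 0.92 = 1.890
L(7,2) = 25, L_eff = 25/255 = 0.098039
t(7,2) = 2.81 - 1.890·0.098039 = 2.625
Σt over all 5·11 pixels = 432841/4250 ≈ 101.8449412
V = pitch²·Σt = 1.03²·432841/4250 = 108.047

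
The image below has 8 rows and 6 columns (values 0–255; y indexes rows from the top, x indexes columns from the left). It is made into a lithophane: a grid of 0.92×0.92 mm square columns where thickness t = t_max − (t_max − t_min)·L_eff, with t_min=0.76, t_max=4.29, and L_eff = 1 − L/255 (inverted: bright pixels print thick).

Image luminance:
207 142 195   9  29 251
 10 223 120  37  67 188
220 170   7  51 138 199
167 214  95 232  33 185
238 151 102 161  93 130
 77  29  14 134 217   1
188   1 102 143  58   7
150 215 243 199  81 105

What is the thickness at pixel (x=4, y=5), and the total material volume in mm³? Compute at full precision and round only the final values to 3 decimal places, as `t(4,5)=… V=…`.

span = t_max - t_min = 4.29 - 0.76 = 3.530
L(4,5) = 217, L_eff = 1 - 217/255 = 0.149020 (inverted)
t(4,5) = 4.29 - 3.530·0.149020 = 3.764
Σt over all 8·6 pixels = 764531/6375 ≈ 119.9264314
V = pitch²·Σt = 0.92²·764531/6375 = 101.506

t(4,5)=3.764 V=101.506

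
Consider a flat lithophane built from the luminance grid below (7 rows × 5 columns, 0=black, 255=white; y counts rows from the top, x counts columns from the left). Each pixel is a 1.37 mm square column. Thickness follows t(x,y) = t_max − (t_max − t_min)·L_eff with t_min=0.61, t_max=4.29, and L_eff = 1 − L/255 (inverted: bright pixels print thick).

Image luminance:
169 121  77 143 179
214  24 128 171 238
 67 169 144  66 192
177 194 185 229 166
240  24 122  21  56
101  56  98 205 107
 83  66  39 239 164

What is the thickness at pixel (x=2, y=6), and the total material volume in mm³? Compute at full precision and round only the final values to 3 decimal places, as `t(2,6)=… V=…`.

t(2,6)=1.173 V=166.673

span = t_max - t_min = 4.29 - 0.61 = 3.680
L(2,6) = 39, L_eff = 1 - 39/255 = 0.847059 (inverted)
t(2,6) = 4.29 - 3.680·0.847059 = 1.173
Σt over all 7·5 pixels = 754819/8500 ≈ 88.8022353
V = pitch²·Σt = 1.37²·754819/8500 = 166.673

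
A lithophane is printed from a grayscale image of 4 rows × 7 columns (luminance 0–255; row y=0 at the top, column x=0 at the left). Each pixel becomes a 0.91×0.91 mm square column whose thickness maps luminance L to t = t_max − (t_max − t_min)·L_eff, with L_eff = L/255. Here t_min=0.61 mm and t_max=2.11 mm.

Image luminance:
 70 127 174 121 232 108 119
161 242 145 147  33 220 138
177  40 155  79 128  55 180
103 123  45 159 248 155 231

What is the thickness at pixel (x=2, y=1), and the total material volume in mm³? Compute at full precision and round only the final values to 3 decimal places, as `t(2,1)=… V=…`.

span = t_max - t_min = 2.11 - 0.61 = 1.500
L(2,1) = 145, L_eff = 145/255 = 0.568627
t(2,1) = 2.11 - 1.500·0.568627 = 1.257
Σt over all 4·7 pixels = 30643/850 ≈ 36.0505882
V = pitch²·Σt = 0.91²·30643/850 = 29.853

t(2,1)=1.257 V=29.853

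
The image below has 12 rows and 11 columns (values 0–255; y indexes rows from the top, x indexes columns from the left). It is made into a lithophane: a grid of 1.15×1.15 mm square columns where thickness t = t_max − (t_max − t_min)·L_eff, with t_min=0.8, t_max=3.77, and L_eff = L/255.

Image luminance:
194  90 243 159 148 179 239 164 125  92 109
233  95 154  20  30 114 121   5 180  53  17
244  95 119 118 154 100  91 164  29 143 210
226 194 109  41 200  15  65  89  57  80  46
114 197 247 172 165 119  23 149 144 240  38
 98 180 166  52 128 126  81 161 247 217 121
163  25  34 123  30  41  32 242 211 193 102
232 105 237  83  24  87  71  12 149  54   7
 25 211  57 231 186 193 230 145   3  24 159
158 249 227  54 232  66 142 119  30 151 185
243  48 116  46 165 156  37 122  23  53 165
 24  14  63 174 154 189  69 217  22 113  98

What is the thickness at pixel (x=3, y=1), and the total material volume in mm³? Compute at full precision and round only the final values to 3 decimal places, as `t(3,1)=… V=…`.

span = t_max - t_min = 3.77 - 0.8 = 2.970
L(3,1) = 20, L_eff = 20/255 = 0.078431
t(3,1) = 3.77 - 2.970·0.078431 = 3.537
Σt over all 12·11 pixels = 2627823/8500 ≈ 309.1556471
V = pitch²·Σt = 1.15²·2627823/8500 = 408.858

t(3,1)=3.537 V=408.858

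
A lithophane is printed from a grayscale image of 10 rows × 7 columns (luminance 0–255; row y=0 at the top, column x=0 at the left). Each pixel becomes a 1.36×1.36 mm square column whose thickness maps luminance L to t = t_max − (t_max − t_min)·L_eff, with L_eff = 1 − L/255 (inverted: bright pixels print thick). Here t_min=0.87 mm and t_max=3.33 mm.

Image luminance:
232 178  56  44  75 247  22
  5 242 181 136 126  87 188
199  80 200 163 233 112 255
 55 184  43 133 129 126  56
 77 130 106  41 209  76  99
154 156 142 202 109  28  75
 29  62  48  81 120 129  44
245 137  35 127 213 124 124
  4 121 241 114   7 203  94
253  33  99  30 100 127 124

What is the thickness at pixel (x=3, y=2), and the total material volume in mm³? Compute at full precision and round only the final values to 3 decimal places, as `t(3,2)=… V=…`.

span = t_max - t_min = 3.33 - 0.87 = 2.460
L(3,2) = 163, L_eff = 1 - 163/255 = 0.360784 (inverted)
t(3,2) = 3.33 - 2.460·0.360784 = 2.442
Σt over all 10·7 pixels = 302822/2125 ≈ 142.5044706
V = pitch²·Σt = 1.36²·302822/2125 = 263.576

t(3,2)=2.442 V=263.576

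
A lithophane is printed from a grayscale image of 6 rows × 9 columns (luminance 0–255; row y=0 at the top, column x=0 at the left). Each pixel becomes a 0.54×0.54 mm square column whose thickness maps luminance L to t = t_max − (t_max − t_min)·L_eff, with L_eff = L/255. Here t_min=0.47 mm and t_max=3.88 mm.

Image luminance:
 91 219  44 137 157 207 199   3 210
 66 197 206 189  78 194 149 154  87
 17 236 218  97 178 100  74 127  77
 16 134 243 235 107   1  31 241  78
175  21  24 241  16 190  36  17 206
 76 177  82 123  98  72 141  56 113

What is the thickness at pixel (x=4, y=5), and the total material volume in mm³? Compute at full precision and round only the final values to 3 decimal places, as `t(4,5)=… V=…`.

t(4,5)=2.569 V=35.122

span = t_max - t_min = 3.88 - 0.47 = 3.410
L(4,5) = 98, L_eff = 98/255 = 0.384314
t(4,5) = 3.88 - 3.410·0.384314 = 2.569
Σt over all 6·9 pixels = 3071359/25500 ≈ 120.4454510
V = pitch²·Σt = 0.54²·3071359/25500 = 35.122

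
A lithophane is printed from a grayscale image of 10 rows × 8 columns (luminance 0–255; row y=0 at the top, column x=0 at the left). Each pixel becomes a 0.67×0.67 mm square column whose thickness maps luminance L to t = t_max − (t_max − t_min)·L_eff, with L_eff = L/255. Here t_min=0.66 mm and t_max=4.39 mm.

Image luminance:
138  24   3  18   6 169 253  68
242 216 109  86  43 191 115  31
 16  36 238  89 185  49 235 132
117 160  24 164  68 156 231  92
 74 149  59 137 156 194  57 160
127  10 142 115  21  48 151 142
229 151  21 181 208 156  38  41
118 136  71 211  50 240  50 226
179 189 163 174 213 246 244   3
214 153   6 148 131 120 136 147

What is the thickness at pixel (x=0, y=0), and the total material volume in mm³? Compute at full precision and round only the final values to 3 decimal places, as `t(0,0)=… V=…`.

t(0,0)=2.371 V=91.735

span = t_max - t_min = 4.39 - 0.66 = 3.730
L(0,0) = 138, L_eff = 138/255 = 0.541176
t(0,0) = 4.39 - 3.730·0.541176 = 2.371
Σt over all 10·8 pixels = 5211053/25500 ≈ 204.3550196
V = pitch²·Σt = 0.67²·5211053/25500 = 91.735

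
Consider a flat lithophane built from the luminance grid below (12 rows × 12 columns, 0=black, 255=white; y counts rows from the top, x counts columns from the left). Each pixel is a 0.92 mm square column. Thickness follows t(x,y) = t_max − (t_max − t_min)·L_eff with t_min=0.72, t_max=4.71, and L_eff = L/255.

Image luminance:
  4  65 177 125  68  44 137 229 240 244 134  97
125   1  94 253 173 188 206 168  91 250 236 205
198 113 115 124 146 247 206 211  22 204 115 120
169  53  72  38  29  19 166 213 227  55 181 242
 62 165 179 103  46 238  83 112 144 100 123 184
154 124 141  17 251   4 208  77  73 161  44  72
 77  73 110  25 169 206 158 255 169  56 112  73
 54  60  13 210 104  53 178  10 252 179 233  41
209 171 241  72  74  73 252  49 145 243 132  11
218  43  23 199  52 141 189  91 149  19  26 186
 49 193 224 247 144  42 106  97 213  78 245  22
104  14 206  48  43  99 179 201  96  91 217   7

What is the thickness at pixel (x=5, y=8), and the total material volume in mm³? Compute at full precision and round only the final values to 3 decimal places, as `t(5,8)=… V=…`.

t(5,8)=3.568 V=328.432

span = t_max - t_min = 4.71 - 0.72 = 3.990
L(5,8) = 73, L_eff = 73/255 = 0.286275
t(5,8) = 4.71 - 3.990·0.286275 = 3.568
Σt over all 12·12 pixels = 388.034
V = pitch²·Σt = 0.92²·388.034 = 328.432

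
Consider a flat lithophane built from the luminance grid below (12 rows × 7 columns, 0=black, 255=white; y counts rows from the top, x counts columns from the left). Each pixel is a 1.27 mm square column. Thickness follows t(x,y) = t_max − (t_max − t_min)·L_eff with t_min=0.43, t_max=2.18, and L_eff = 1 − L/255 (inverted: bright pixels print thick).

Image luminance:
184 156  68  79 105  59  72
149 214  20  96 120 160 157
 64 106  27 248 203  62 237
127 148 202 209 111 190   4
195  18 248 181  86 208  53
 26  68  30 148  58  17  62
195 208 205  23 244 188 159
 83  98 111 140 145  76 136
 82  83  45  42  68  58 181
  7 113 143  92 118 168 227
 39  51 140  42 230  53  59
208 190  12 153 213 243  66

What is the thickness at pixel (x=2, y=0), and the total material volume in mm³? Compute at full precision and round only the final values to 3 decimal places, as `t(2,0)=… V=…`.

t(2,0)=0.897 V=170.187

span = t_max - t_min = 2.18 - 0.43 = 1.750
L(2,0) = 68, L_eff = 1 - 68/255 = 0.733333 (inverted)
t(2,0) = 2.18 - 1.750·0.733333 = 0.897
Σt over all 12·7 pixels = 134533/1275 ≈ 105.5160784
V = pitch²·Σt = 1.27²·134533/1275 = 170.187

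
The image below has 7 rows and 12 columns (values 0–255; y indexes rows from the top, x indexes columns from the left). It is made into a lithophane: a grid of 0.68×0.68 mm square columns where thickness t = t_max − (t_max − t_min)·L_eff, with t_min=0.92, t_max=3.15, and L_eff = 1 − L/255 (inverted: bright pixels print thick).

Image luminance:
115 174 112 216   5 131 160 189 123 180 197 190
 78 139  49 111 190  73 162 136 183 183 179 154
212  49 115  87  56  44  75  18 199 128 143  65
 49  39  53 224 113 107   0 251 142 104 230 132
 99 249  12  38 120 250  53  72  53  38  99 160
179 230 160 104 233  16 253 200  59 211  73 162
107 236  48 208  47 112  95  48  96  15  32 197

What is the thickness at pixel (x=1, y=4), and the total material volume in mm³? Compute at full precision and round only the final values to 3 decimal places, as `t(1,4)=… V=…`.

span = t_max - t_min = 3.15 - 0.92 = 2.230
L(1,4) = 249, L_eff = 1 - 249/255 = 0.023529 (inverted)
t(1,4) = 3.15 - 2.230·0.023529 = 3.098
Σt over all 7·12 pixels = 358007/2125 ≈ 168.4738824
V = pitch²·Σt = 0.68²·358007/2125 = 77.902

t(1,4)=3.098 V=77.902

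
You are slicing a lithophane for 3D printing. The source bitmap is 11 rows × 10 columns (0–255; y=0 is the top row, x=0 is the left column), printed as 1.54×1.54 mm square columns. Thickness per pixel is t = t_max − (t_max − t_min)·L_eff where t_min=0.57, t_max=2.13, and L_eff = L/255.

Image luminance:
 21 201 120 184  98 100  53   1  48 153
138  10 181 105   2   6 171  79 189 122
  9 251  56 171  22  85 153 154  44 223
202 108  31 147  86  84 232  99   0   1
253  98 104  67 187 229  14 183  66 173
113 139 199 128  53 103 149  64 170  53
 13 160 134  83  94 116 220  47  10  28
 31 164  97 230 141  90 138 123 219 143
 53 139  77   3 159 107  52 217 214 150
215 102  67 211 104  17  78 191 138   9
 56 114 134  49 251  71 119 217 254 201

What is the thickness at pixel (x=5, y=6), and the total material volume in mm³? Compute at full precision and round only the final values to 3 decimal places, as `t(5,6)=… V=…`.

span = t_max - t_min = 2.13 - 0.57 = 1.560
L(5,6) = 116, L_eff = 116/255 = 0.454902
t(5,6) = 2.13 - 1.560·0.454902 = 1.420
Σt over all 11·10 pixels = 132933/850 ≈ 156.3917647
V = pitch²·Σt = 1.54²·132933/850 = 370.899

t(5,6)=1.420 V=370.899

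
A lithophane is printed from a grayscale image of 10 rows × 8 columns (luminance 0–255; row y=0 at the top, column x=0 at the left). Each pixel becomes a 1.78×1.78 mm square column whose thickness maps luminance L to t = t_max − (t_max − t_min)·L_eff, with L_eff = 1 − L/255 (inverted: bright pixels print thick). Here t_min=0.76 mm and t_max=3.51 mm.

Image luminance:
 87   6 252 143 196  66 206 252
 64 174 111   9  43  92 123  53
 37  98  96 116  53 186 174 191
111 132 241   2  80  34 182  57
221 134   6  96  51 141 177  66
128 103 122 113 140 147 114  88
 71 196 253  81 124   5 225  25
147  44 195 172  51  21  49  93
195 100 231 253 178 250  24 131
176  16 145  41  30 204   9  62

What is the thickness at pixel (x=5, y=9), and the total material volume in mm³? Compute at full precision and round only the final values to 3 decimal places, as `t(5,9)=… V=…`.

t(5,9)=2.960 V=510.786

span = t_max - t_min = 3.51 - 0.76 = 2.750
L(5,9) = 204, L_eff = 1 - 204/255 = 0.200000 (inverted)
t(5,9) = 3.51 - 2.750·0.200000 = 2.960
Σt over all 10·8 pixels = 164437/1020 ≈ 161.2127451
V = pitch²·Σt = 1.78²·164437/1020 = 510.786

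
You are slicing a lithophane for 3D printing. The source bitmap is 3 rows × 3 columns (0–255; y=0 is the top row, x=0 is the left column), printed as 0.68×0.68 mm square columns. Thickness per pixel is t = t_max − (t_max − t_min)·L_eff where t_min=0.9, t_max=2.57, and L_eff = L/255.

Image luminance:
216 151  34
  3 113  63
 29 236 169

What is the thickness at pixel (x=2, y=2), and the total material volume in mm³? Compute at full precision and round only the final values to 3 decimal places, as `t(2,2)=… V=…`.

t(2,2)=1.463 V=7.625

span = t_max - t_min = 2.57 - 0.9 = 1.670
L(2,2) = 169, L_eff = 169/255 = 0.662745
t(2,2) = 2.57 - 1.670·0.662745 = 1.463
Σt over all 3·3 pixels = 140159/8500 ≈ 16.4892941
V = pitch²·Σt = 0.68²·140159/8500 = 7.625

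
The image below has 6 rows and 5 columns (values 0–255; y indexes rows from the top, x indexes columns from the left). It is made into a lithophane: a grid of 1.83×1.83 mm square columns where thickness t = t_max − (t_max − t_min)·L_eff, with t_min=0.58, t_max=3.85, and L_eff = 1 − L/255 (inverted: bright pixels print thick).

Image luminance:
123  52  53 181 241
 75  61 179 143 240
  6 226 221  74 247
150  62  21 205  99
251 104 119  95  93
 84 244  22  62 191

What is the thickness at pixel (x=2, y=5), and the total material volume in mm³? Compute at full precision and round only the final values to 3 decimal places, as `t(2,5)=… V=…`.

t(2,5)=0.862 V=226.786

span = t_max - t_min = 3.85 - 0.58 = 3.270
L(2,5) = 22, L_eff = 1 - 22/255 = 0.913725 (inverted)
t(2,5) = 3.85 - 3.270·0.913725 = 0.862
Σt over all 6·5 pixels = 143904/2125 ≈ 67.7195294
V = pitch²·Σt = 1.83²·143904/2125 = 226.786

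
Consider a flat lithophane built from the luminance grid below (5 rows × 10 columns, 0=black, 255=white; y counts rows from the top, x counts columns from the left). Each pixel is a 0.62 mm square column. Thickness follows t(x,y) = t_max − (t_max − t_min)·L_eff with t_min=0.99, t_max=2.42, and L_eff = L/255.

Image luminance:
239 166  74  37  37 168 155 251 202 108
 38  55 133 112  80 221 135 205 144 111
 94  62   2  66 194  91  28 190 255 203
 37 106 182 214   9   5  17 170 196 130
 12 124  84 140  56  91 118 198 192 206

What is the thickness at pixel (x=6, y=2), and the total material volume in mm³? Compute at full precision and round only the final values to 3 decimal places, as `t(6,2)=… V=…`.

t(6,2)=2.263 V=33.270

span = t_max - t_min = 2.42 - 0.99 = 1.430
L(6,2) = 28, L_eff = 28/255 = 0.109804
t(6,2) = 2.42 - 1.430·0.109804 = 2.263
Σt over all 5·10 pixels = 2207051/25500 ≈ 86.5510196
V = pitch²·Σt = 0.62²·2207051/25500 = 33.270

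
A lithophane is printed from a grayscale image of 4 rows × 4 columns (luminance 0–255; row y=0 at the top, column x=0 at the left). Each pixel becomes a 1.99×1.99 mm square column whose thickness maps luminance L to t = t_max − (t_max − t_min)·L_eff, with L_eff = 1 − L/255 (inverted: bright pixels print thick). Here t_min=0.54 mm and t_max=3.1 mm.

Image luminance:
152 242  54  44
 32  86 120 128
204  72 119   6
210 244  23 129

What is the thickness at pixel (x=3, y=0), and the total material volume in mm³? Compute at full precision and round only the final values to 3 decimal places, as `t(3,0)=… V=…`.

span = t_max - t_min = 3.1 - 0.54 = 2.560
L(3,0) = 44, L_eff = 1 - 44/255 = 0.827451 (inverted)
t(3,0) = 3.1 - 2.560·0.827451 = 0.982
Σt over all 4·4 pixels = 34888/1275 ≈ 27.3631373
V = pitch²·Σt = 1.99²·34888/1275 = 108.361

t(3,0)=0.982 V=108.361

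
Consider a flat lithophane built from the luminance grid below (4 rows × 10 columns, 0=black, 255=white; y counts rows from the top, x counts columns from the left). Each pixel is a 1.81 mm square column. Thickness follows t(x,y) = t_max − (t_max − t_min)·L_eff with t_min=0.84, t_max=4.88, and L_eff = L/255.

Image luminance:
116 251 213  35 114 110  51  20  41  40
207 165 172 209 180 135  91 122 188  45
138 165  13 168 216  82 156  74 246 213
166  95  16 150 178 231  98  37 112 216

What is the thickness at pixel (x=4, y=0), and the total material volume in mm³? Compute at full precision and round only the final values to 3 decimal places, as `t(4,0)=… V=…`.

t(4,0)=3.074 V=365.703

span = t_max - t_min = 4.88 - 0.84 = 4.040
L(4,0) = 114, L_eff = 114/255 = 0.447059
t(4,0) = 4.88 - 4.040·0.447059 = 3.074
Σt over all 4·10 pixels = 5693/51 ≈ 111.6274510
V = pitch²·Σt = 1.81²·5693/51 = 365.703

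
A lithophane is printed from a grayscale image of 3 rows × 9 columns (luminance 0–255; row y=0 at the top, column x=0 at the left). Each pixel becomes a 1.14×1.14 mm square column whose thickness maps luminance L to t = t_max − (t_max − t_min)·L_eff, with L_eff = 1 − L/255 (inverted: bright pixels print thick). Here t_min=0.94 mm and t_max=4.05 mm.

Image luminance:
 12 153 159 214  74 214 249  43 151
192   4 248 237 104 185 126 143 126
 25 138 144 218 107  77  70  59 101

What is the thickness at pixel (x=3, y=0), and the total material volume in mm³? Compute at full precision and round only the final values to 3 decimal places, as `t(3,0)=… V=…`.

span = t_max - t_min = 4.05 - 0.94 = 3.110
L(3,0) = 214, L_eff = 1 - 214/255 = 0.160784 (inverted)
t(3,0) = 4.05 - 3.110·0.160784 = 3.550
Σt over all 3·9 pixels = 586131/8500 ≈ 68.9565882
V = pitch²·Σt = 1.14²·586131/8500 = 89.616

t(3,0)=3.550 V=89.616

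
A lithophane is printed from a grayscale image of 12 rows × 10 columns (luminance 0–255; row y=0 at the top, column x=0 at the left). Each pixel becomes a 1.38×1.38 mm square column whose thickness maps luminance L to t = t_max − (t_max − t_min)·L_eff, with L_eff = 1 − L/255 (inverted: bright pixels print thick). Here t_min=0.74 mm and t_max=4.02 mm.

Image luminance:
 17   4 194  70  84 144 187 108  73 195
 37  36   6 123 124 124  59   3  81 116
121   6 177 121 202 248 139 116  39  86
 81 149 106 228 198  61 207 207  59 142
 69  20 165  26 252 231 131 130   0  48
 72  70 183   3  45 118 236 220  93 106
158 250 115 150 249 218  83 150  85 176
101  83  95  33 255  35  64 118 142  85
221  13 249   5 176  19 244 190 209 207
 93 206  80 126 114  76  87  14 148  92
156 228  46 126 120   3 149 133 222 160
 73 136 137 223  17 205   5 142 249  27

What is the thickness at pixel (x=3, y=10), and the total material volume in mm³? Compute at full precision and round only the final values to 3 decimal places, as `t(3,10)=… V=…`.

t(3,10)=2.361 V=523.492

span = t_max - t_min = 4.02 - 0.74 = 3.280
L(3,10) = 126, L_eff = 1 - 126/255 = 0.505882 (inverted)
t(3,10) = 4.02 - 3.280·0.505882 = 2.361
Σt over all 12·10 pixels = 103082/375 ≈ 274.8853333
V = pitch²·Σt = 1.38²·103082/375 = 523.492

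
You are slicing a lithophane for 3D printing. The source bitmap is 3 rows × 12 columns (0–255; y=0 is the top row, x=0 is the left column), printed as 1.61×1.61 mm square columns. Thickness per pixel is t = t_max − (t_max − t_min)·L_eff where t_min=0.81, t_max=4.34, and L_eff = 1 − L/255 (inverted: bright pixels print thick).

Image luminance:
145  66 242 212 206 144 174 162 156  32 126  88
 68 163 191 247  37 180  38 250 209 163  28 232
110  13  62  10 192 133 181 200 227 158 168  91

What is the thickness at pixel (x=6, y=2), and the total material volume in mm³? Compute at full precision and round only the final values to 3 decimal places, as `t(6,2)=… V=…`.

span = t_max - t_min = 4.34 - 0.81 = 3.530
L(6,2) = 181, L_eff = 1 - 181/255 = 0.290196 (inverted)
t(6,2) = 4.34 - 3.530·0.290196 = 3.316
Σt over all 3·12 pixels = 636323/6375 ≈ 99.8153725
V = pitch²·Σt = 1.61²·636323/6375 = 258.731

t(6,2)=3.316 V=258.731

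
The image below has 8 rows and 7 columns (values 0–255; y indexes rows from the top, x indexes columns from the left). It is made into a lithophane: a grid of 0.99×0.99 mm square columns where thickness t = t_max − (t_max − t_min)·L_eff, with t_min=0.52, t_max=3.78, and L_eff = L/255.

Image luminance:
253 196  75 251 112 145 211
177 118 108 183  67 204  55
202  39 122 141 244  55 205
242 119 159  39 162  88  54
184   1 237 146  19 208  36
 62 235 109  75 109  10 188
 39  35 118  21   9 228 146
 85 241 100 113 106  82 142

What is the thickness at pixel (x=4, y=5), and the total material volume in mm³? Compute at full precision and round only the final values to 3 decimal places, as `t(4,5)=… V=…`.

span = t_max - t_min = 3.78 - 0.52 = 3.260
L(4,5) = 109, L_eff = 109/255 = 0.427451
t(4,5) = 3.78 - 3.260·0.427451 = 2.387
Σt over all 8·7 pixels = 51333/425 ≈ 120.7835294
V = pitch²·Σt = 0.99²·51333/425 = 118.380

t(4,5)=2.387 V=118.380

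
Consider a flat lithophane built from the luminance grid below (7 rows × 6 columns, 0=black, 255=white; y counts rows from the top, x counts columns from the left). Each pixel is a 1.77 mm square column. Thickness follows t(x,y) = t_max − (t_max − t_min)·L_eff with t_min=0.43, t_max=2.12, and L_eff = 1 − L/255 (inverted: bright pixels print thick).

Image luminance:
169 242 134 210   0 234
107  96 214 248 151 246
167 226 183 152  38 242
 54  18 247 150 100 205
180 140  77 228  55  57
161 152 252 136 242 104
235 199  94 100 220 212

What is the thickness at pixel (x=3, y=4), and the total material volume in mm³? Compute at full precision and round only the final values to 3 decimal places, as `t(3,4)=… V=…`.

span = t_max - t_min = 2.12 - 0.43 = 1.690
L(3,4) = 228, L_eff = 1 - 228/255 = 0.105882 (inverted)
t(3,4) = 2.12 - 1.690·0.105882 = 1.941
Σt over all 7·6 pixels = 1588943/25500 ≈ 62.3114902
V = pitch²·Σt = 1.77²·1588943/25500 = 195.216

t(3,4)=1.941 V=195.216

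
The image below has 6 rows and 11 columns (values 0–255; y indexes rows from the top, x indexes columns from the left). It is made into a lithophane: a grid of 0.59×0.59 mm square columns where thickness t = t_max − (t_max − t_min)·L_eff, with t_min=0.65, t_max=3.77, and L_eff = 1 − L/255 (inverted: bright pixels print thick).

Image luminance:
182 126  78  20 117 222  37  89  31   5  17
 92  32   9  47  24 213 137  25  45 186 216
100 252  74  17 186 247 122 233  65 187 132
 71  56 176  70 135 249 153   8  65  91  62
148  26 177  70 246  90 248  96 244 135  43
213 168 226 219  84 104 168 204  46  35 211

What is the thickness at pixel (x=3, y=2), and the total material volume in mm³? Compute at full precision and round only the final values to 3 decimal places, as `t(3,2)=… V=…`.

t(3,2)=0.858 V=48.589

span = t_max - t_min = 3.77 - 0.65 = 3.120
L(3,2) = 17, L_eff = 1 - 17/255 = 0.933333 (inverted)
t(3,2) = 3.77 - 3.120·0.933333 = 0.858
Σt over all 6·11 pixels = 593229/4250 ≈ 139.5832941
V = pitch²·Σt = 0.59²·593229/4250 = 48.589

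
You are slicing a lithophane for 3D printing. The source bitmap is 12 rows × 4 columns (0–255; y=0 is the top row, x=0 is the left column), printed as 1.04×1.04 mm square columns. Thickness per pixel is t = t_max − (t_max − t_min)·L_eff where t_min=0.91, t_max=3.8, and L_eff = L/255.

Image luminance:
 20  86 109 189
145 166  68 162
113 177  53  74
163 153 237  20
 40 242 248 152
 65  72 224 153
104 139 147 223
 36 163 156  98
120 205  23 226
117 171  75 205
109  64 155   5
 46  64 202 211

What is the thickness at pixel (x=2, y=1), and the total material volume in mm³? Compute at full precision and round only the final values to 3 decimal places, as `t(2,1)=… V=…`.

t(2,1)=3.029 V=121.345

span = t_max - t_min = 3.8 - 0.91 = 2.890
L(2,1) = 68, L_eff = 68/255 = 0.266667
t(2,1) = 3.8 - 2.890·0.266667 = 3.029
Σt over all 12·4 pixels = 112.19
V = pitch²·Σt = 1.04²·112.19 = 121.345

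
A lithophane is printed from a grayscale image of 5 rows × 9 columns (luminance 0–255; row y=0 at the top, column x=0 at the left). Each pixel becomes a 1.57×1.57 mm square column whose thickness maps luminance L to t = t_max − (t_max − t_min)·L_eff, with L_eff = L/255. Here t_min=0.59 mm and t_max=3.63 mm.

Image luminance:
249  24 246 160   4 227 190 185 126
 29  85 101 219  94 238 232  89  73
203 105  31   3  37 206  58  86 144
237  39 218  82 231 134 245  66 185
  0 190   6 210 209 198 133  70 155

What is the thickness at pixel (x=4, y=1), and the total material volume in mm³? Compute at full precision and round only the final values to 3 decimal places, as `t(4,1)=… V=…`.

span = t_max - t_min = 3.63 - 0.59 = 3.040
L(4,1) = 94, L_eff = 94/255 = 0.368627
t(4,1) = 3.63 - 3.040·0.368627 = 2.509
Σt over all 5·9 pixels = 136801/1500 ≈ 91.2006667
V = pitch²·Σt = 1.57²·136801/1500 = 224.801

t(4,1)=2.509 V=224.801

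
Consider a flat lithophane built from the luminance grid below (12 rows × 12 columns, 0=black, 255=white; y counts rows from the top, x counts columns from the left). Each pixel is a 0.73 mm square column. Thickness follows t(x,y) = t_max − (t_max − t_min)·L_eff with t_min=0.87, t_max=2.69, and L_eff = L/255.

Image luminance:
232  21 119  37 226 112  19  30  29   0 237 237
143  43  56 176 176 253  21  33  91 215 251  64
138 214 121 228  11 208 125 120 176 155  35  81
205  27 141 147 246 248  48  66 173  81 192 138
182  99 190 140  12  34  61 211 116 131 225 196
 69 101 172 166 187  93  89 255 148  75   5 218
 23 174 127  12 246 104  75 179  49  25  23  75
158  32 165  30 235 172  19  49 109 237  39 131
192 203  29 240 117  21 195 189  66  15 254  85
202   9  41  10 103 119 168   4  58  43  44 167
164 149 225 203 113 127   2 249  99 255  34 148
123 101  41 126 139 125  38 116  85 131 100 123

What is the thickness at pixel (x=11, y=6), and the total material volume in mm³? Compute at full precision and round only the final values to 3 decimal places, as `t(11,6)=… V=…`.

span = t_max - t_min = 2.69 - 0.87 = 1.820
L(11,6) = 75, L_eff = 75/255 = 0.294118
t(11,6) = 2.69 - 1.820·0.294118 = 2.155
Σt over all 12·12 pixels = 1677811/6375 ≈ 263.1860392
V = pitch²·Σt = 0.73²·1677811/6375 = 140.252

t(11,6)=2.155 V=140.252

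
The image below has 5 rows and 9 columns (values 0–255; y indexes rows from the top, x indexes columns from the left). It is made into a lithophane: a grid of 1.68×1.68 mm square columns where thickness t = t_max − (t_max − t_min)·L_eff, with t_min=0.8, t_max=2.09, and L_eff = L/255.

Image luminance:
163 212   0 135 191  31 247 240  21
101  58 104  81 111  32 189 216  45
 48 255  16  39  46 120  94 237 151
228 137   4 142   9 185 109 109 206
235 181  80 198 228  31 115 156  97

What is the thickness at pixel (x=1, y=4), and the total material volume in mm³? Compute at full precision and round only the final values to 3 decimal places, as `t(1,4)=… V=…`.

span = t_max - t_min = 2.09 - 0.8 = 1.290
L(1,4) = 181, L_eff = 181/255 = 0.709804
t(1,4) = 2.09 - 1.290·0.709804 = 1.174
Σt over all 5·9 pixels = 278603/4250 ≈ 65.5536471
V = pitch²·Σt = 1.68²·278603/4250 = 185.019

t(1,4)=1.174 V=185.019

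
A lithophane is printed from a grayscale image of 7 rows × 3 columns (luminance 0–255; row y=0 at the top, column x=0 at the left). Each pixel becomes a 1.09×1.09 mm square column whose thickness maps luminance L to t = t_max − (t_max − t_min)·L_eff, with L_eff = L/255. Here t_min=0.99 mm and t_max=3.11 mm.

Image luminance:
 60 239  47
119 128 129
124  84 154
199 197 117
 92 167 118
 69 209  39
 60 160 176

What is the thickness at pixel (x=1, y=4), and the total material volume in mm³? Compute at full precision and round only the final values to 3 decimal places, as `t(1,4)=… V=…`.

t(1,4)=1.722 V=51.054

span = t_max - t_min = 3.11 - 0.99 = 2.120
L(1,4) = 167, L_eff = 167/255 = 0.654902
t(1,4) = 3.11 - 2.120·0.654902 = 1.722
Σt over all 7·3 pixels = 1095761/25500 ≈ 42.9710196
V = pitch²·Σt = 1.09²·1095761/25500 = 51.054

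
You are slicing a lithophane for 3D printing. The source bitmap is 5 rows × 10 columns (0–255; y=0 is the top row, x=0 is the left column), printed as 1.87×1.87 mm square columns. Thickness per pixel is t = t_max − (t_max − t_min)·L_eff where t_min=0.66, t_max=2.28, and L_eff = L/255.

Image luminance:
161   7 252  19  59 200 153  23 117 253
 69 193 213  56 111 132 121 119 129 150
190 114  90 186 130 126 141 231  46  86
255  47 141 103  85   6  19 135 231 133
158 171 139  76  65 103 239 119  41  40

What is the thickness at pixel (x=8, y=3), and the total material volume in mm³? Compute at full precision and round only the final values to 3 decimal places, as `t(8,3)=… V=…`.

span = t_max - t_min = 2.28 - 0.66 = 1.620
L(8,3) = 231, L_eff = 231/255 = 0.905882
t(8,3) = 2.28 - 1.620·0.905882 = 0.812
Σt over all 5·10 pixels = 317559/4250 ≈ 74.7197647
V = pitch²·Σt = 1.87²·317559/4250 = 261.288

t(8,3)=0.812 V=261.288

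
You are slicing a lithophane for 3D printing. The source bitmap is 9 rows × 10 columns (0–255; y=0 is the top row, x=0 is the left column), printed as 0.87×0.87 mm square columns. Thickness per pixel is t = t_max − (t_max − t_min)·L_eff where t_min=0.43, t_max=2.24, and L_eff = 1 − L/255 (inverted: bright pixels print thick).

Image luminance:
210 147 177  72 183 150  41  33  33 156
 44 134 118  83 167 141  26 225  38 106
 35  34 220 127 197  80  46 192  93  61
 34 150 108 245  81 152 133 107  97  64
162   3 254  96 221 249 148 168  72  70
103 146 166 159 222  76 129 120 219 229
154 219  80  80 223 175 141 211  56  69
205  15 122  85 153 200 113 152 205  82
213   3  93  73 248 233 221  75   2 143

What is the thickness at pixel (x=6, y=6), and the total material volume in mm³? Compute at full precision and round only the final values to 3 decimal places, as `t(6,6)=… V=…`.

t(6,6)=1.431 V=91.592

span = t_max - t_min = 2.24 - 0.43 = 1.810
L(6,6) = 141, L_eff = 1 - 141/255 = 0.447059 (inverted)
t(6,6) = 2.24 - 1.810·0.447059 = 1.431
Σt over all 9·10 pixels = 1542863/12750 ≈ 121.0088627
V = pitch²·Σt = 0.87²·1542863/12750 = 91.592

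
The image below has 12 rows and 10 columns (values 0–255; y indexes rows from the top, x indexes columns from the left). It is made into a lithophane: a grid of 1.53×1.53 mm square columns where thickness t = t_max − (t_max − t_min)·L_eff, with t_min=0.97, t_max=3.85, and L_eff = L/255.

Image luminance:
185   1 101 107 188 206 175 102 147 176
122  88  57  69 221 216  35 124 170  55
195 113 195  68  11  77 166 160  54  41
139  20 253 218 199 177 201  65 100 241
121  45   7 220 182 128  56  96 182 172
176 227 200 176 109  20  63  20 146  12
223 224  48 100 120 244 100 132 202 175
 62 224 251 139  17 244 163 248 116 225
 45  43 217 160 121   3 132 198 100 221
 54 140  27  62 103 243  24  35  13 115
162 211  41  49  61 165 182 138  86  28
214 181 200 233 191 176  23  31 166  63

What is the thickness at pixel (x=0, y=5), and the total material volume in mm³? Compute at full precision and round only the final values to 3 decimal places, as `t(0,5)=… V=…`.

t(0,5)=1.862 V=671.436

span = t_max - t_min = 3.85 - 0.97 = 2.880
L(0,5) = 176, L_eff = 176/255 = 0.690196
t(0,5) = 3.85 - 2.880·0.690196 = 1.862
Σt over all 12·10 pixels = 121902/425 ≈ 286.8282353
V = pitch²·Σt = 1.53²·121902/425 = 671.436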